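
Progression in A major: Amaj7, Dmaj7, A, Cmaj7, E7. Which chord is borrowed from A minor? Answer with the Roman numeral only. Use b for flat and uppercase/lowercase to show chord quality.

bIIImaj7

A major has the diatonic set A, Bm, C#m, D, E, F#m, G#dim. Of the given chords, Amaj7, Dmaj7, A and E7 are diatonic. But Cmaj7 (C–E–G–B) is foreign: the diatonic iii on degree 3 is C#m, whereas Cmaj7 comes from A minor. It is labeled bIIImaj7.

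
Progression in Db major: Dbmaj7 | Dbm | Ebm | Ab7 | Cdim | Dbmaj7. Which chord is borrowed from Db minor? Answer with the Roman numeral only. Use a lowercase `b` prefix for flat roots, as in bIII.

i

Db major has the diatonic set Db, Ebm, Fm, Gb, Ab, Bbm, Cdim. Dbmaj7, Ebm, Ab7 and Cdim all belong to that set. Dbm (Db–Fb–Ab) is not: scale degree 1 in Db major carries Db (I). In Db minor the chord on that degree is Dbm, so here it functions as i, borrowed from the parallel minor.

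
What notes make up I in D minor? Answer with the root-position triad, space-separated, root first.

The root, D, is scale degree 1 — the same note in D minor and D major; only the chord quality changes. Building the major chord from the parallel major on D: D–F#–A.

D F# A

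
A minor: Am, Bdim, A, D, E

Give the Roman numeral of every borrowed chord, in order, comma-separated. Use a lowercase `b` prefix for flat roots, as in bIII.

The diatonic triads in A minor (with V from harmonic minor) are Am, Bdim, C, Dm, E, F, G. Am, Bdim and E are all diatonic. But A (A–C#–E) is foreign: the diatonic i on degree 1 is Am, whereas A comes from A major. It is labeled I. D (D–F#–A) is not: scale degree 4 in A minor carries Dm (iv). In A major the chord on that degree is D, so here it functions as IV, borrowed from the parallel major.

I, IV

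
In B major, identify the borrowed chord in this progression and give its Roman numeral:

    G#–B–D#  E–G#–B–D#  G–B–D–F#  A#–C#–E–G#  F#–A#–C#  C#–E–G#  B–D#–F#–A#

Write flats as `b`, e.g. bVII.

In B major the diatonic chords are B, C#m, D#m, E, F#, G#m, A#dim. G#–B–D# = G#m, E–G#–B–D# = Emaj7, A#–C#–E–G# = A#m7b5, F#–A#–C# = F#, C#–E–G# = C#m and B–D#–F#–A# = Bmaj7 all belong to that set. G–B–D–F# is not: scale degree 6 in B major carries G#m (vi). In B minor the chord on that degree is Gmaj7, so here it functions as bVImaj7, borrowed from the parallel minor.

bVImaj7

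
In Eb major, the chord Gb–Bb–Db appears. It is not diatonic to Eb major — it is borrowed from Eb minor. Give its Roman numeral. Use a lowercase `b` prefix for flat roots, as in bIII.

Gb is the lowered form of scale degree 3 in Eb major (the diatonic degree 3 is G). The diatonic chord on degree 3 would be Gm (iii), but Gb–Bb–Db is the major chord from Eb minor. As a borrowed chord it is labeled bIII.

bIII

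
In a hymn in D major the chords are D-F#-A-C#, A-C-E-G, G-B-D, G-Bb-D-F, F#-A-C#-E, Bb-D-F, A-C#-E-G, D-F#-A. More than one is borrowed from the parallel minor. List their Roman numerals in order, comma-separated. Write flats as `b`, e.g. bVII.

D major has the diatonic set D, Em, F#m, G, A, Bm, C#dim. D–F#–A–C# = Dmaj7, G–B–D = G, F#–A–C#–E = F#m7, A–C#–E–G = A7 and D–F#–A = D are all diatonic. But A–C–E–G is foreign: the diatonic V on degree 5 is A, whereas Am7 comes from D minor. It is labeled v7. G–Bb–D–F doesn't fit — on degree 4 D major would have G (IV). Gm7 is the degree-4 chord of D minor, so it is the borrowed iv7. But Bb–D–F is foreign: the diatonic vi on degree 6 is Bm, whereas Bb comes from D minor. It is labeled bVI.

v7, iv7, bVI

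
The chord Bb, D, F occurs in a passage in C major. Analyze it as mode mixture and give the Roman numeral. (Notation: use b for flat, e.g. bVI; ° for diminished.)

In C major scale degree 7 is B; Bb is its lowered form, from C minor. Diatonically C major has Bdim (vii°) on that degree; Bb–D–F is instead the major chord native to C minor, so it takes the label bVII.

bVII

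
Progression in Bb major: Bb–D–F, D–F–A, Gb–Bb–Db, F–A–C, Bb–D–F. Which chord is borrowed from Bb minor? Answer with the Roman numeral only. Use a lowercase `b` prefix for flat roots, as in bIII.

Bb major has the diatonic set Bb, Cm, Dm, Eb, F, Gm, Adim. Bb–D–F = Bb, D–F–A = Dm and F–A–C = F are all diatonic. But Gb–Bb–Db is foreign: the diatonic vi on degree 6 is Gm, whereas Gb comes from Bb minor. It is labeled bVI.

bVI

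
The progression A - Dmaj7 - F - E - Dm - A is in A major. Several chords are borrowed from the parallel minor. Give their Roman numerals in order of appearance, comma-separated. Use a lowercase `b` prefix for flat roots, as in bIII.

bVI, iv

A major has the diatonic set A, Bm, C#m, D, E, F#m, G#dim. A, Dmaj7 and E all belong to that set. F (F–A–C) is not: scale degree 6 in A major carries F#m (vi). In A minor the chord on that degree is F, so here it functions as bVI, borrowed from the parallel minor. But Dm (D–F–A) is foreign: the diatonic IV on degree 4 is D, whereas Dm comes from A minor. It is labeled iv.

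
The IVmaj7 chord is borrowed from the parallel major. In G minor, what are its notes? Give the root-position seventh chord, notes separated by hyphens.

IVmaj7 is built on scale degree 4, which is C in both G minor and its parallel. Building the major-seventh chord from the parallel major on C: C–E–G–B.

C-E-G-B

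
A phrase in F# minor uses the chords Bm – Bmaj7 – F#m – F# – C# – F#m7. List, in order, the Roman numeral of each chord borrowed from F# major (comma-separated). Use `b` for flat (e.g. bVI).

IVmaj7, I

F# minor has the diatonic set F#m, G#dim, A, Bm, C#, D, E (with V from harmonic minor). Bm, F#m, C# and F#m7 all belong to that set. Bmaj7 (B–D#–F#–A#) is not: scale degree 4 in F# minor carries Bm (iv). In F# major the chord on that degree is Bmaj7, so here it functions as IVmaj7, borrowed from the parallel major. F# (F#–A#–C#) is not: scale degree 1 in F# minor carries F#m (i). In F# major the chord on that degree is F#, so here it functions as I, borrowed from the parallel major.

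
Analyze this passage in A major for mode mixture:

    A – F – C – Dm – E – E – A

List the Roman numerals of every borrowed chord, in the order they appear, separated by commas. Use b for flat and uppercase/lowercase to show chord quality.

bVI, bIII, iv

A major has the diatonic set A, Bm, C#m, D, E, F#m, G#dim. A and E both belong to that set. F (F–A–C) doesn't fit — on degree 6 A major would have F#m (vi). F is the degree-6 chord of A minor, so it is the borrowed bVI. But C (C–E–G) is foreign: the diatonic iii on degree 3 is C#m, whereas C comes from A minor. It is labeled bIII. Dm (D–F–A) is not: scale degree 4 in A major carries D (IV). In A minor the chord on that degree is Dm, so here it functions as iv, borrowed from the parallel minor.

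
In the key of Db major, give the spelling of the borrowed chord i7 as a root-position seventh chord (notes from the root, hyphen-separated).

i7 is built on scale degree 1, which is Db in both Db major and its parallel. Building the minor-seventh chord from the parallel minor on Db: Db–Fb–Ab–Cb.

Db-Fb-Ab-Cb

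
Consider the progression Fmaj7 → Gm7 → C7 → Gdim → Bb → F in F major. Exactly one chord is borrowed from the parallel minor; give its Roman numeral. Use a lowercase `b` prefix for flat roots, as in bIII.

ii°

F major has the diatonic set F, Gm, Am, Bb, C, Dm, Edim. Of the given chords, Fmaj7, Gm7, C7, Bb and F are diatonic. Gdim (G–Bb–Db) doesn't fit — on degree 2 F major would have Gm (ii). Gdim is the degree-2 chord of F minor, so it is the borrowed ii°.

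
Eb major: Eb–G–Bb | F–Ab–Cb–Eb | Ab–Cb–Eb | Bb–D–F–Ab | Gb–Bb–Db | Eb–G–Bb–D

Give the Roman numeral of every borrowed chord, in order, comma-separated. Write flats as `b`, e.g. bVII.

iiø7, iv, bIII

The diatonic triads in Eb major are Eb, Fm, Gm, Ab, Bb, Cm, Ddim. Eb–G–Bb = Eb, Bb–D–F–Ab = Bb7 and Eb–G–Bb–D = Ebmaj7 are all diatonic. F–Ab–Cb–Eb is not: scale degree 2 in Eb major carries Fm (ii). In Eb minor the chord on that degree is Fm7b5, so here it functions as iiø7, borrowed from the parallel minor. Ab–Cb–Eb doesn't fit — on degree 4 Eb major would have Ab (IV). Abm is the degree-4 chord of Eb minor, so it is the borrowed iv. But Gb–Bb–Db is foreign: the diatonic iii on degree 3 is Gm, whereas Gb comes from Eb minor. It is labeled bIII.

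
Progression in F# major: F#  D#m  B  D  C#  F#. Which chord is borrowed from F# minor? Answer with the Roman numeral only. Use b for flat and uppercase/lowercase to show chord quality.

The diatonic triads in F# major are F#, G#m, A#m, B, C#, D#m, E#dim. Of the given chords, F#, D#m, B and C# are diatonic. D (D–F#–A) is not: scale degree 6 in F# major carries D#m (vi). In F# minor the chord on that degree is D, so here it functions as bVI, borrowed from the parallel minor.

bVI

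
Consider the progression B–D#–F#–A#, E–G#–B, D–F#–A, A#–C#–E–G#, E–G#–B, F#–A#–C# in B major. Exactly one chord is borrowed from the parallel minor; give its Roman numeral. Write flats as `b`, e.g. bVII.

bIII

B major has the diatonic set B, C#m, D#m, E, F#, G#m, A#dim. Of the given chords, B–D#–F#–A# = Bmaj7, E–G#–B = E, A#–C#–E–G# = A#m7b5 and F#–A#–C# = F# are diatonic. D–F#–A is not: scale degree 3 in B major carries D#m (iii). In B minor the chord on that degree is D, so here it functions as bIII, borrowed from the parallel minor.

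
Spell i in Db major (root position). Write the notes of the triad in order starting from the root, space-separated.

The root, Db, is scale degree 1 — the same note in Db major and Db minor; only the chord quality changes. Building the minor chord from the parallel minor on Db: Db–Fb–Ab.

Db Fb Ab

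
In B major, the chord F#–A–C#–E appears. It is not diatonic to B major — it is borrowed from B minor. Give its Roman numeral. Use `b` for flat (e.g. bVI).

F# is scale degree 5 in B major. F#–A–C#–E is a minor-seventh chord — the form found in B minor, not the diatonic V (F#). Borrowed into B major it is written v7.

v7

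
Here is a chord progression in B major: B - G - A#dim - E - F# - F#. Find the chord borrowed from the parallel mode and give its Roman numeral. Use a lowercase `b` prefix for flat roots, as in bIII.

bVI

The diatonic triads in B major are B, C#m, D#m, E, F#, G#m, A#dim. Of the given chords, B, A#dim, E and F# are diatonic. G (G–B–D) doesn't fit — on degree 6 B major would have G#m (vi). G is the degree-6 chord of B minor, so it is the borrowed bVI.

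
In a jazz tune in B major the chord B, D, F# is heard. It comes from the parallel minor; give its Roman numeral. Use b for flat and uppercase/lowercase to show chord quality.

B is scale degree 1 in B major. Diatonically B major has B (I) on that degree; B–D–F# is instead the minor chord native to B minor, so it takes the label i.

i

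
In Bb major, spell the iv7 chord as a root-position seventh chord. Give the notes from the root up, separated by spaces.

Eb Gb Bb Db

The root, Eb, is scale degree 4 — the same note in Bb major and Bb minor; only the chord quality changes. Building the minor-seventh chord from the parallel minor on Eb: Eb–Gb–Bb–Db.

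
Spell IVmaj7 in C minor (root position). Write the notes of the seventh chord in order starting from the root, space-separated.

The root, F, is scale degree 4 — the same note in C minor and C major; only the chord quality changes. Building the major-seventh chord from the parallel major on F: F–A–C–E.

F A C E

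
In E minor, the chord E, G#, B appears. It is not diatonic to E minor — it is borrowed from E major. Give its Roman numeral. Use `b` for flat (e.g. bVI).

I

The root E is the diatonic 1st degree of E minor; the borrowing shows in the chord quality. Diatonically E minor has Em (i) on that degree; E–G#–B is instead the major chord native to E major, so it takes the label I.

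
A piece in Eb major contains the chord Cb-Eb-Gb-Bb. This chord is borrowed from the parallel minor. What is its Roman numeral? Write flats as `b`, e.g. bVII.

bVImaj7

In Eb major scale degree 6 is C; Cb is its lowered form, from Eb minor. The diatonic chord on degree 6 would be Cm (vi), but Cb–Eb–Gb–Bb is the major-seventh chord from Eb minor. As a borrowed chord it is labeled bVImaj7.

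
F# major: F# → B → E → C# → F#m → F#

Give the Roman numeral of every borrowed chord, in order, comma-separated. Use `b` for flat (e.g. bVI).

In F# major the diatonic chords are F#, G#m, A#m, B, C#, D#m, E#dim. F#, B and C# all belong to that set. But E (E–G#–B) is foreign: the diatonic vii° on degree 7 is E#dim, whereas E comes from F# minor. It is labeled bVII. F#m (F#–A–C#) doesn't fit — on degree 1 F# major would have F# (I). F#m is the degree-1 chord of F# minor, so it is the borrowed i.

bVII, i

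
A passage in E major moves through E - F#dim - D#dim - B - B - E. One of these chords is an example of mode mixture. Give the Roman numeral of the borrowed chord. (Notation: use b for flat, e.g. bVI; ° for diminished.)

ii°

E major has the diatonic set E, F#m, G#m, A, B, C#m, D#dim. E, D#dim and B are all diatonic. But F#dim (F#–A–C) is foreign: the diatonic ii on degree 2 is F#m, whereas F#dim comes from E minor. It is labeled ii°.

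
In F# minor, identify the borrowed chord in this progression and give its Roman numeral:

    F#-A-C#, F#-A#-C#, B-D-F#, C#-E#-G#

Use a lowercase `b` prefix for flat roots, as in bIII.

The diatonic triads in F# minor (with V from harmonic minor) are F#m, G#dim, A, Bm, C#, D, E. F#–A–C# = F#m, B–D–F# = Bm and C#–E#–G# = C# all belong to that set. F#–A#–C# is not: scale degree 1 in F# minor carries F#m (i). In F# major the chord on that degree is F#, so here it functions as I, borrowed from the parallel major.

I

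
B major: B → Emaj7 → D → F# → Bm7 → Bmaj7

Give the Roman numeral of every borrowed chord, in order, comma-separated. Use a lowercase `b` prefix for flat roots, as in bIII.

In B major the diatonic chords are B, C#m, D#m, E, F#, G#m, A#dim. B, Emaj7, F# and Bmaj7 are all diatonic. D (D–F#–A) is not: scale degree 3 in B major carries D#m (iii). In B minor the chord on that degree is D, so here it functions as bIII, borrowed from the parallel minor. Bm7 (B–D–F#–A) is not: scale degree 1 in B major carries B (I). In B minor the chord on that degree is Bm7, so here it functions as i7, borrowed from the parallel minor.

bIII, i7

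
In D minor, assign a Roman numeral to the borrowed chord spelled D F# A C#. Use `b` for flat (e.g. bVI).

D is scale degree 1 in D minor. D–F#–A–C# is a major-seventh chord — the form found in D major, not the diatonic i (Dm). Borrowed into D minor it is written Imaj7.

Imaj7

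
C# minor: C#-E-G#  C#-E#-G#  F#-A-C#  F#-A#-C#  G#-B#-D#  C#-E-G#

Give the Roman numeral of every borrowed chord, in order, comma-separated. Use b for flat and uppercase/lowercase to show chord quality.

The diatonic triads in C# minor (with V from harmonic minor) are C#m, D#dim, E, F#m, G#, A, B. C#–E–G# = C#m, F#–A–C# = F#m and G#–B#–D# = G# are all diatonic. But C#–E#–G# is foreign: the diatonic i on degree 1 is C#m, whereas C# comes from C# major. It is labeled I. But F#–A#–C# is foreign: the diatonic iv on degree 4 is F#m, whereas F# comes from C# major. It is labeled IV.

I, IV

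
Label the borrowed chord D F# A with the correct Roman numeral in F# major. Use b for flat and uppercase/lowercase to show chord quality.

bVI

In F# major scale degree 6 is D#; D is its lowered form, from F# minor. The diatonic chord on degree 6 would be D#m (vi), but D–F#–A is the major chord from F# minor. As a borrowed chord it is labeled bVI.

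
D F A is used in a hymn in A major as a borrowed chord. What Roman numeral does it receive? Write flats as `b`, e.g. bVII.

iv

D is scale degree 4 in A major. D–F–A is a minor chord — the form found in A minor, not the diatonic IV (D). Borrowed into A major it is written iv.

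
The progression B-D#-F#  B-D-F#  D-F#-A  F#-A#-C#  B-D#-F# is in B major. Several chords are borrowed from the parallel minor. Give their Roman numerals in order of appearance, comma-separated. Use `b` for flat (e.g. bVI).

i, bIII

B major has the diatonic set B, C#m, D#m, E, F#, G#m, A#dim. B–D#–F# = B and F#–A#–C# = F# are both diatonic. But B–D–F# is foreign: the diatonic I on degree 1 is B, whereas Bm comes from B minor. It is labeled i. But D–F#–A is foreign: the diatonic iii on degree 3 is D#m, whereas D comes from B minor. It is labeled bIII.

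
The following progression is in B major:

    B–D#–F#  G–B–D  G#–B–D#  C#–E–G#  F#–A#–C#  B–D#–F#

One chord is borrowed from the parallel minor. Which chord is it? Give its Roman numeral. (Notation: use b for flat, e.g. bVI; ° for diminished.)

In B major the diatonic chords are B, C#m, D#m, E, F#, G#m, A#dim. B–D#–F# = B, G#–B–D# = G#m, C#–E–G# = C#m and F#–A#–C# = F# are all diatonic. G–B–D is not: scale degree 6 in B major carries G#m (vi). In B minor the chord on that degree is G, so here it functions as bVI, borrowed from the parallel minor.

bVI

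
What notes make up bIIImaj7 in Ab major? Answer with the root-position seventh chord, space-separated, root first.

bIIImaj7 is built on the lowered scale degree 3. In Ab major degree 3 is C; lowered it becomes Cb. Building the major-seventh chord from the parallel minor on Cb: Cb–Eb–Gb–Bb.

Cb Eb Gb Bb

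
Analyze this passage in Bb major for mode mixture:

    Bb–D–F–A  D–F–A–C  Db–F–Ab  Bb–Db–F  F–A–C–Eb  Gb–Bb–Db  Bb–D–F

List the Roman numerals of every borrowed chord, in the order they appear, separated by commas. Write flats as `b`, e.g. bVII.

Bb major has the diatonic set Bb, Cm, Dm, Eb, F, Gm, Adim. Bb–D–F–A = Bbmaj7, D–F–A–C = Dm7, F–A–C–Eb = F7 and Bb–D–F = Bb all belong to that set. But Db–F–Ab is foreign: the diatonic iii on degree 3 is Dm, whereas Db comes from Bb minor. It is labeled bIII. Bb–Db–F doesn't fit — on degree 1 Bb major would have Bb (I). Bbm is the degree-1 chord of Bb minor, so it is the borrowed i. Gb–Bb–Db doesn't fit — on degree 6 Bb major would have Gm (vi). Gb is the degree-6 chord of Bb minor, so it is the borrowed bVI.

bIII, i, bVI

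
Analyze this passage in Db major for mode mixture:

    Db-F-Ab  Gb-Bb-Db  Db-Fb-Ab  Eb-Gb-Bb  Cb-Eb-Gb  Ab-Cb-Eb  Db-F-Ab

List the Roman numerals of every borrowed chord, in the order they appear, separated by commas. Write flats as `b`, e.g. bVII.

i, bVII, v

The diatonic triads in Db major are Db, Ebm, Fm, Gb, Ab, Bbm, Cdim. Of the given chords, Db–F–Ab = Db, Gb–Bb–Db = Gb and Eb–Gb–Bb = Ebm are diatonic. But Db–Fb–Ab is foreign: the diatonic I on degree 1 is Db, whereas Dbm comes from Db minor. It is labeled i. Cb–Eb–Gb doesn't fit — on degree 7 Db major would have Cdim (vii°). Cb is the degree-7 chord of Db minor, so it is the borrowed bVII. But Ab–Cb–Eb is foreign: the diatonic V on degree 5 is Ab, whereas Abm comes from Db minor. It is labeled v.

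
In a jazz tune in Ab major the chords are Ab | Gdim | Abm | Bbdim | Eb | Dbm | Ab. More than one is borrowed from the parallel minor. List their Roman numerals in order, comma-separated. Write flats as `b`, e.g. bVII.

In Ab major the diatonic chords are Ab, Bbm, Cm, Db, Eb, Fm, Gdim. Ab, Gdim and Eb are all diatonic. Abm (Ab–Cb–Eb) doesn't fit — on degree 1 Ab major would have Ab (I). Abm is the degree-1 chord of Ab minor, so it is the borrowed i. Bbdim (Bb–Db–Fb) is not: scale degree 2 in Ab major carries Bbm (ii). In Ab minor the chord on that degree is Bbdim, so here it functions as ii°, borrowed from the parallel minor. Dbm (Db–Fb–Ab) is not: scale degree 4 in Ab major carries Db (IV). In Ab minor the chord on that degree is Dbm, so here it functions as iv, borrowed from the parallel minor.

i, ii°, iv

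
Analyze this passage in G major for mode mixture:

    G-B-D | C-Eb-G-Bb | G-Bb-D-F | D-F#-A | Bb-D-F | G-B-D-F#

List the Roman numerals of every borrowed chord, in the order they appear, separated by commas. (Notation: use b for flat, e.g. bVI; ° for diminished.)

iv7, i7, bIII

The diatonic triads in G major are G, Am, Bm, C, D, Em, F#dim. Of the given chords, G–B–D = G, D–F#–A = D and G–B–D–F# = Gmaj7 are diatonic. C–Eb–G–Bb is not: scale degree 4 in G major carries C (IV). In G minor the chord on that degree is Cm7, so here it functions as iv7, borrowed from the parallel minor. G–Bb–D–F is not: scale degree 1 in G major carries G (I). In G minor the chord on that degree is Gm7, so here it functions as i7, borrowed from the parallel minor. Bb–D–F is not: scale degree 3 in G major carries Bm (iii). In G minor the chord on that degree is Bb, so here it functions as bIII, borrowed from the parallel minor.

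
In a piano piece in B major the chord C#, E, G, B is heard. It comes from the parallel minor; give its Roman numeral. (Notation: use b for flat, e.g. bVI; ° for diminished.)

C# is scale degree 2 in B major. Diatonically B major has C#m (ii) on that degree; C#–E–G–B is instead the half-diminished-seventh chord native to B minor, so it takes the label iiø7.

iiø7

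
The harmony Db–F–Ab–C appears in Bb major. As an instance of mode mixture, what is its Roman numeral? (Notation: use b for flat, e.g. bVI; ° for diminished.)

bIIImaj7

Db is the lowered form of scale degree 3 in Bb major (the diatonic degree 3 is D). Db–F–Ab–C is a major-seventh chord — the form found in Bb minor, not the diatonic iii (Dm). Borrowed into Bb major it is written bIIImaj7.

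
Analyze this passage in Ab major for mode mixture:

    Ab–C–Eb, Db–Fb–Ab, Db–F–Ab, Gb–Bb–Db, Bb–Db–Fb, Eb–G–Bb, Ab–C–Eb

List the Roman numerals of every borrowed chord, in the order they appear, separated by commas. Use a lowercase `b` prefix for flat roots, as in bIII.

iv, bVII, ii°

Ab major has the diatonic set Ab, Bbm, Cm, Db, Eb, Fm, Gdim. Ab–C–Eb = Ab, Db–F–Ab = Db and Eb–G–Bb = Eb are all diatonic. Db–Fb–Ab doesn't fit — on degree 4 Ab major would have Db (IV). Dbm is the degree-4 chord of Ab minor, so it is the borrowed iv. But Gb–Bb–Db is foreign: the diatonic vii° on degree 7 is Gdim, whereas Gb comes from Ab minor. It is labeled bVII. Bb–Db–Fb is not: scale degree 2 in Ab major carries Bbm (ii). In Ab minor the chord on that degree is Bbdim, so here it functions as ii°, borrowed from the parallel minor.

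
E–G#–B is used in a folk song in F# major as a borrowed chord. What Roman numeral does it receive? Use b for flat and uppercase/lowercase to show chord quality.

The root E is the lowered 7th scale degree — diatonically F# major has E# there. Diatonically F# major has E#dim (vii°) on that degree; E–G#–B is instead the major chord native to F# minor, so it takes the label bVII.

bVII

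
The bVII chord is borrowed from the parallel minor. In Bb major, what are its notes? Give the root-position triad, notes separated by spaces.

The root of bVII is the lowered 7th degree: A becomes Ab. Stacking thirds in Bb minor on Ab gives Ab–C–Eb.

Ab C Eb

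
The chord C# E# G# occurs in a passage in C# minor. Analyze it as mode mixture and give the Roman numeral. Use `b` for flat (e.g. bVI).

I

The root C# is the diatonic 1st degree of C# minor; the borrowing shows in the chord quality. The diatonic chord on degree 1 would be C#m (i), but C#–E#–G# is the major chord from C# major. As a borrowed chord it is labeled I.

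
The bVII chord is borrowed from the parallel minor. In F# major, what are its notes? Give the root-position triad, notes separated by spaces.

E G# B

bVII is built on the lowered scale degree 7. In F# major degree 7 is E#; lowered it becomes E. In F# minor the chord on E is E–G#–B.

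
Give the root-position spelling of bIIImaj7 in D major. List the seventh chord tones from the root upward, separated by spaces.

F A C E

The root of bIIImaj7 is the lowered 3rd degree: F# becomes F. Stacking thirds in D minor on F gives F–A–C–E.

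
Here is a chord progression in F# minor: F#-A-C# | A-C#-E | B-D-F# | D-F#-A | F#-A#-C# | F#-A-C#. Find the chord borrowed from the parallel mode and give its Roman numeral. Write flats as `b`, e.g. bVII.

I

F# minor has the diatonic set F#m, G#dim, A, Bm, C#, D, E (with V from harmonic minor). Of the given chords, F#–A–C# = F#m, A–C#–E = A, B–D–F# = Bm and D–F#–A = D are diatonic. F#–A#–C# doesn't fit — on degree 1 F# minor would have F#m (i). F# is the degree-1 chord of F# major, so it is the borrowed I.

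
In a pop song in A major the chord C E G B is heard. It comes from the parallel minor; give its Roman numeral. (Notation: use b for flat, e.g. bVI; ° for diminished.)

bIIImaj7

In A major scale degree 3 is C#; C is its lowered form, from A minor. The diatonic chord on degree 3 would be C#m (iii), but C–E–G–B is the major-seventh chord from A minor. As a borrowed chord it is labeled bIIImaj7.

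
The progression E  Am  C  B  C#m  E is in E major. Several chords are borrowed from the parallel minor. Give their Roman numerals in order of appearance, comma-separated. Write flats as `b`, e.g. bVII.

iv, bVI

In E major the diatonic chords are E, F#m, G#m, A, B, C#m, D#dim. E, B and C#m all belong to that set. But Am (A–C–E) is foreign: the diatonic IV on degree 4 is A, whereas Am comes from E minor. It is labeled iv. C (C–E–G) doesn't fit — on degree 6 E major would have C#m (vi). C is the degree-6 chord of E minor, so it is the borrowed bVI.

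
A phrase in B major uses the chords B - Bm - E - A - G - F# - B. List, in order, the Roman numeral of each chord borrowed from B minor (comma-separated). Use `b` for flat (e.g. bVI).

i, bVII, bVI

In B major the diatonic chords are B, C#m, D#m, E, F#, G#m, A#dim. B, E and F# all belong to that set. Bm (B–D–F#) is not: scale degree 1 in B major carries B (I). In B minor the chord on that degree is Bm, so here it functions as i, borrowed from the parallel minor. But A (A–C#–E) is foreign: the diatonic vii° on degree 7 is A#dim, whereas A comes from B minor. It is labeled bVII. G (G–B–D) doesn't fit — on degree 6 B major would have G#m (vi). G is the degree-6 chord of B minor, so it is the borrowed bVI.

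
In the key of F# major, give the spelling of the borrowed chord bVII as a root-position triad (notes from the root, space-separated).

E G# B

bVII is built on the lowered scale degree 7. In F# major degree 7 is E#; lowered it becomes E. In F# minor the chord on E is E–G#–B.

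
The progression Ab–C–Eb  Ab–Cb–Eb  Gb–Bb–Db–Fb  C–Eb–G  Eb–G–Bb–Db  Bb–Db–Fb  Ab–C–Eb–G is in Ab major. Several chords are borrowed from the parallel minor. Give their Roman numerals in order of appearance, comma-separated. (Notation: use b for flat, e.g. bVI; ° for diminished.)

i, bVII7, ii°

Ab major has the diatonic set Ab, Bbm, Cm, Db, Eb, Fm, Gdim. Ab–C–Eb = Ab, C–Eb–G = Cm, Eb–G–Bb–Db = Eb7 and Ab–C–Eb–G = Abmaj7 all belong to that set. Ab–Cb–Eb doesn't fit — on degree 1 Ab major would have Ab (I). Abm is the degree-1 chord of Ab minor, so it is the borrowed i. Gb–Bb–Db–Fb is not: scale degree 7 in Ab major carries Gdim (vii°). In Ab minor the chord on that degree is Gb7, so here it functions as bVII7, borrowed from the parallel minor. Bb–Db–Fb is not: scale degree 2 in Ab major carries Bbm (ii). In Ab minor the chord on that degree is Bbdim, so here it functions as ii°, borrowed from the parallel minor.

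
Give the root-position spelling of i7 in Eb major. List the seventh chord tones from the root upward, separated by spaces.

Eb Gb Bb Db

i7 is built on scale degree 1, which is Eb in both Eb major and its parallel. Building the minor-seventh chord from the parallel minor on Eb: Eb–Gb–Bb–Db.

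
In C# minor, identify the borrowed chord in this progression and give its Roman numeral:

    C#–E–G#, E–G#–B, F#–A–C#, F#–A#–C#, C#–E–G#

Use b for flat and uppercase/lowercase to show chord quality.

IV

The diatonic triads in C# minor (with V from harmonic minor) are C#m, D#dim, E, F#m, G#, A, B. Of the given chords, C#–E–G# = C#m, E–G#–B = E and F#–A–C# = F#m are diatonic. But F#–A#–C# is foreign: the diatonic iv on degree 4 is F#m, whereas F# comes from C# major. It is labeled IV.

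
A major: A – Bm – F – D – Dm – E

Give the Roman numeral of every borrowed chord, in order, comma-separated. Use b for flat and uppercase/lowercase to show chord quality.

In A major the diatonic chords are A, Bm, C#m, D, E, F#m, G#dim. A, Bm, D and E are all diatonic. F (F–A–C) is not: scale degree 6 in A major carries F#m (vi). In A minor the chord on that degree is F, so here it functions as bVI, borrowed from the parallel minor. Dm (D–F–A) doesn't fit — on degree 4 A major would have D (IV). Dm is the degree-4 chord of A minor, so it is the borrowed iv.

bVI, iv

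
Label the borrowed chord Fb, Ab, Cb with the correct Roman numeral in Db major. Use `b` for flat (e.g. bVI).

bIII

Fb is the lowered form of scale degree 3 in Db major (the diatonic degree 3 is F). Fb–Ab–Cb is a major chord — the form found in Db minor, not the diatonic iii (Fm). Borrowed into Db major it is written bIII.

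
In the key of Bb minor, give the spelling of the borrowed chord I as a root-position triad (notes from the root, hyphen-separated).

I is built on scale degree 1, which is Bb in both Bb minor and its parallel. Stacking thirds in Bb major on Bb gives Bb–D–F.

Bb-D-F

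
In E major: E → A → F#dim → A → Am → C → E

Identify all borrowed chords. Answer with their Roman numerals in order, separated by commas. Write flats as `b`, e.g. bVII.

The diatonic triads in E major are E, F#m, G#m, A, B, C#m, D#dim. E and A both belong to that set. F#dim (F#–A–C) doesn't fit — on degree 2 E major would have F#m (ii). F#dim is the degree-2 chord of E minor, so it is the borrowed ii°. But Am (A–C–E) is foreign: the diatonic IV on degree 4 is A, whereas Am comes from E minor. It is labeled iv. C (C–E–G) doesn't fit — on degree 6 E major would have C#m (vi). C is the degree-6 chord of E minor, so it is the borrowed bVI.

ii°, iv, bVI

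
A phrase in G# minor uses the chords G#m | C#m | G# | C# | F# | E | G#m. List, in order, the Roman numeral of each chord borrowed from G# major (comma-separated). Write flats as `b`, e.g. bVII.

In G# minor (with V from harmonic minor) the diatonic chords are G#m, A#dim, B, C#m, D#, E, F#. Of the given chords, G#m, C#m, F# and E are diatonic. But G# (G#–B#–D#) is foreign: the diatonic i on degree 1 is G#m, whereas G# comes from G# major. It is labeled I. But C# (C#–E#–G#) is foreign: the diatonic iv on degree 4 is C#m, whereas C# comes from G# major. It is labeled IV.

I, IV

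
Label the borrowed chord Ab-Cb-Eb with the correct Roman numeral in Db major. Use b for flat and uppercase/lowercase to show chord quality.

The root Ab is the diatonic 5th degree of Db major; the borrowing shows in the chord quality. Ab–Cb–Eb is a minor chord — the form found in Db minor, not the diatonic V (Ab). Borrowed into Db major it is written v.

v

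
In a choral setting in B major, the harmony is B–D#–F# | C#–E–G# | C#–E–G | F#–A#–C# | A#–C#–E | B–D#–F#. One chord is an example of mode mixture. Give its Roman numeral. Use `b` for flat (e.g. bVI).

ii°

In B major the diatonic chords are B, C#m, D#m, E, F#, G#m, A#dim. Of the given chords, B–D#–F# = B, C#–E–G# = C#m, F#–A#–C# = F# and A#–C#–E = A#dim are diatonic. C#–E–G is not: scale degree 2 in B major carries C#m (ii). In B minor the chord on that degree is C#dim, so here it functions as ii°, borrowed from the parallel minor.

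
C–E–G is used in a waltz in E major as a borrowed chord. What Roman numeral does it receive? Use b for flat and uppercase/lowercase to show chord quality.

The root C is the lowered 6th scale degree — diatonically E major has C# there. Diatonically E major has C#m (vi) on that degree; C–E–G is instead the major chord native to E minor, so it takes the label bVI.

bVI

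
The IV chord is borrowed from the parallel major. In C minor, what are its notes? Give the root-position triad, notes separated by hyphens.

IV is built on scale degree 4, which is F in both C minor and its parallel. Building the major chord from the parallel major on F: F–A–C.

F-A-C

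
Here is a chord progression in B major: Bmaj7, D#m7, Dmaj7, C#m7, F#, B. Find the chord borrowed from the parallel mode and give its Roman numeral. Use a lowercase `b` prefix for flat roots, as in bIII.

bIIImaj7

The diatonic triads in B major are B, C#m, D#m, E, F#, G#m, A#dim. Bmaj7, D#m7, C#m7, F# and B all belong to that set. But Dmaj7 (D–F#–A–C#) is foreign: the diatonic iii on degree 3 is D#m, whereas Dmaj7 comes from B minor. It is labeled bIIImaj7.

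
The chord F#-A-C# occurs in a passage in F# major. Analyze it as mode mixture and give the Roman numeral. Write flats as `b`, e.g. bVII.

F# is scale degree 1 in F# major. Diatonically F# major has F# (I) on that degree; F#–A–C# is instead the minor chord native to F# minor, so it takes the label i.

i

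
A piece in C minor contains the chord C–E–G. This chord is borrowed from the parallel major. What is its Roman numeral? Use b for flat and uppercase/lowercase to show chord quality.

I

The root C is the diatonic 1st degree of C minor; the borrowing shows in the chord quality. The diatonic chord on degree 1 would be Cm (i), but C–E–G is the major chord from C major. As a borrowed chord it is labeled I.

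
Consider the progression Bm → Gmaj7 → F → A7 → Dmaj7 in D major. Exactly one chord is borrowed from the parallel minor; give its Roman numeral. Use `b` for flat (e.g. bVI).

bIII

The diatonic triads in D major are D, Em, F#m, G, A, Bm, C#dim. Bm, Gmaj7, A7 and Dmaj7 are all diatonic. F (F–A–C) is not: scale degree 3 in D major carries F#m (iii). In D minor the chord on that degree is F, so here it functions as bIII, borrowed from the parallel minor.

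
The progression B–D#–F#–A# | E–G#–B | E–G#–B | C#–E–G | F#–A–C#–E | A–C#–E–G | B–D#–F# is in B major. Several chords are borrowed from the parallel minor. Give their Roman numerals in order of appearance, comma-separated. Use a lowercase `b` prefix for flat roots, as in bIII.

ii°, v7, bVII7

The diatonic triads in B major are B, C#m, D#m, E, F#, G#m, A#dim. B–D#–F#–A# = Bmaj7, E–G#–B = E and B–D#–F# = B all belong to that set. C#–E–G is not: scale degree 2 in B major carries C#m (ii). In B minor the chord on that degree is C#dim, so here it functions as ii°, borrowed from the parallel minor. But F#–A–C#–E is foreign: the diatonic V on degree 5 is F#, whereas F#m7 comes from B minor. It is labeled v7. But A–C#–E–G is foreign: the diatonic vii° on degree 7 is A#dim, whereas A7 comes from B minor. It is labeled bVII7.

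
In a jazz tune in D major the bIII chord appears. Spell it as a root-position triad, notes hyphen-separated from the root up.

F-A-C

Scale degree 3 in D major is F#. bIII uses the lowered form, F, taken from D minor. In D minor the chord on F is F–A–C.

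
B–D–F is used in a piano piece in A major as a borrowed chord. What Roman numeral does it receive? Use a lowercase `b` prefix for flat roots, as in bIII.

The root B is the diatonic 2nd degree of A major; the borrowing shows in the chord quality. Diatonically A major has Bm (ii) on that degree; B–D–F is instead the diminished chord native to A minor, so it takes the label ii°.

ii°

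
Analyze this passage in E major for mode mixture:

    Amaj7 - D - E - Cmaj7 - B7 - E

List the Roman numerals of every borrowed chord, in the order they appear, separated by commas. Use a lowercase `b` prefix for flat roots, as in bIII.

The diatonic triads in E major are E, F#m, G#m, A, B, C#m, D#dim. Amaj7, E and B7 all belong to that set. D (D–F#–A) doesn't fit — on degree 7 E major would have D#dim (vii°). D is the degree-7 chord of E minor, so it is the borrowed bVII. Cmaj7 (C–E–G–B) is not: scale degree 6 in E major carries C#m (vi). In E minor the chord on that degree is Cmaj7, so here it functions as bVImaj7, borrowed from the parallel minor.

bVII, bVImaj7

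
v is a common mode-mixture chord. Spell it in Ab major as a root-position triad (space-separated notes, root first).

The root, Eb, is scale degree 5 — the same note in Ab major and Ab minor; only the chord quality changes. Building the minor chord from the parallel minor on Eb: Eb–Gb–Bb.

Eb Gb Bb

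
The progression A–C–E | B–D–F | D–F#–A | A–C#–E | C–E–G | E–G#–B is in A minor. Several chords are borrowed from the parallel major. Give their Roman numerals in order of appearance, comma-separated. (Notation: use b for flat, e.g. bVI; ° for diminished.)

In A minor (with V from harmonic minor) the diatonic chords are Am, Bdim, C, Dm, E, F, G. A–C–E = Am, B–D–F = Bdim, C–E–G = C and E–G#–B = E are all diatonic. D–F#–A is not: scale degree 4 in A minor carries Dm (iv). In A major the chord on that degree is D, so here it functions as IV, borrowed from the parallel major. A–C#–E doesn't fit — on degree 1 A minor would have Am (i). A is the degree-1 chord of A major, so it is the borrowed I.

IV, I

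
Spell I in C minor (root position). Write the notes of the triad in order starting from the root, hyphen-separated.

C-E-G

The root, C, is scale degree 1 — the same note in C minor and C major; only the chord quality changes. Stacking thirds in C major on C gives C–E–G.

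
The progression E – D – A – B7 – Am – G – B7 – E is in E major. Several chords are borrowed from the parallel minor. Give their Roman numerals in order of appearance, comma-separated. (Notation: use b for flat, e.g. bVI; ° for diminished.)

bVII, iv, bIII

E major has the diatonic set E, F#m, G#m, A, B, C#m, D#dim. Of the given chords, E, A and B7 are diatonic. D (D–F#–A) doesn't fit — on degree 7 E major would have D#dim (vii°). D is the degree-7 chord of E minor, so it is the borrowed bVII. Am (A–C–E) is not: scale degree 4 in E major carries A (IV). In E minor the chord on that degree is Am, so here it functions as iv, borrowed from the parallel minor. But G (G–B–D) is foreign: the diatonic iii on degree 3 is G#m, whereas G comes from E minor. It is labeled bIII.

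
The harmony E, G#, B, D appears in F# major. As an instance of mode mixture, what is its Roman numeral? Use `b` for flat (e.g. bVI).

bVII7

In F# major scale degree 7 is E#; E is its lowered form, from F# minor. Diatonically F# major has E#dim (vii°) on that degree; E–G#–B–D is instead the dominant-seventh chord native to F# minor, so it takes the label bVII7.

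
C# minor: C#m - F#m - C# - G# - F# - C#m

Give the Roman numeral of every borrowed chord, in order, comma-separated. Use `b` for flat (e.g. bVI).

I, IV

C# minor has the diatonic set C#m, D#dim, E, F#m, G#, A, B (with V from harmonic minor). C#m, F#m and G# all belong to that set. But C# (C#–E#–G#) is foreign: the diatonic i on degree 1 is C#m, whereas C# comes from C# major. It is labeled I. F# (F#–A#–C#) is not: scale degree 4 in C# minor carries F#m (iv). In C# major the chord on that degree is F#, so here it functions as IV, borrowed from the parallel major.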